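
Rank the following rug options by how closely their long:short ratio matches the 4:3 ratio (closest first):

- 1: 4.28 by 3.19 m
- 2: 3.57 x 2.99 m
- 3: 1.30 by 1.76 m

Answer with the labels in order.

1, 3, 2

Ratios: 1 = 4.28 / 3.19 ≈ 1.342; 2 = 3.57 / 2.99 ≈ 1.194; 3 = 1.76 / 1.30 ≈ 1.354.
|Δ from 1.333|: 1 0.009; 2 0.139; 3 0.021.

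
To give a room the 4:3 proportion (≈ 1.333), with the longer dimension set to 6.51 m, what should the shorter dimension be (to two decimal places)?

4:3 ≈ 1.33333.
Shorter side = 6.51 ÷ 1.33333 ≈ 4.8825 → 4.88 m.

4.88 m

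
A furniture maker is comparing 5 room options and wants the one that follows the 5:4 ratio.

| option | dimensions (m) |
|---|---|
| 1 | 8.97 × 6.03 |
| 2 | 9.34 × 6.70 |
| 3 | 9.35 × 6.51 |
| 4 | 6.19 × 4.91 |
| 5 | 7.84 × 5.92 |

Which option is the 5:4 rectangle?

Ratios (long/short): 1 ≈ 1.488; 2 ≈ 1.394; 3 ≈ 1.436; 4 ≈ 1.261; 5 ≈ 1.324.
5:4 ≈ 1.250; option 4 is nearest (Δ 0.011).

4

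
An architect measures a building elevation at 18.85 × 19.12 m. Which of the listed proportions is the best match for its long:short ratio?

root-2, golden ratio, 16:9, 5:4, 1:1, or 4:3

1:1

19.12/18.85 ≈ 1.014. Nearest candidates are 1:1 (1.000, off by 0.014) and 5:4 (1.250, off by 0.236).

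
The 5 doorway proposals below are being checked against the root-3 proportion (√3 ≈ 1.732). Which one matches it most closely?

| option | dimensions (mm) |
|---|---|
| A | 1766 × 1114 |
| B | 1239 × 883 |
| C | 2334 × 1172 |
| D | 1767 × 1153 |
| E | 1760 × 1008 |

Target root-3 ≈ 1.732.
A: 1.585 (Δ0.147)  B: 1.403 (Δ0.329)  C: 1.991 (Δ0.259)  D: 1.533 (Δ0.199)  E: 1.746 (Δ0.014)

E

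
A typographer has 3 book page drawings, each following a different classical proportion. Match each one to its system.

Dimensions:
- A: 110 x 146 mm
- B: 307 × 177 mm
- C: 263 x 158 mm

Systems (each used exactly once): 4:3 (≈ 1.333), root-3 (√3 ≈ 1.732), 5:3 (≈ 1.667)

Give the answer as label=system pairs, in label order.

A=4:3, B=root-3, C=5:3

Ratios: A ≈ 1.327; B ≈ 1.734; C ≈ 1.665.
Targets: 4:3 ≈ 1.333; root-3 ≈ 1.732; 5:3 ≈ 1.667.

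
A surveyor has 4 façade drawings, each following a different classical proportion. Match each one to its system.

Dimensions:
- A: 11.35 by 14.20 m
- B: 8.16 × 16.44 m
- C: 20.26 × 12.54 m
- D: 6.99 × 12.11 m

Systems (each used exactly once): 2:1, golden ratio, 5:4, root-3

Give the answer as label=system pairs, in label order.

Ratios: A ≈ 1.251; B ≈ 2.015; C ≈ 1.616; D ≈ 1.732.
Targets: 2:1 ≈ 2.000; golden ratio ≈ 1.618; 5:4 ≈ 1.250; root-3 ≈ 1.732.

A=5:4, B=2:1, C=golden ratio, D=root-3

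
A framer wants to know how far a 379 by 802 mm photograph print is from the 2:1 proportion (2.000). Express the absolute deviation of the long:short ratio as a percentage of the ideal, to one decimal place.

Ratio = 802 / 379 ≈ 2.1161.
Ideal 2:1 = 2.0000. |2.1161 − 2.0000| / 2.0000 ≈ 5.80% → 5.8%.

5.8%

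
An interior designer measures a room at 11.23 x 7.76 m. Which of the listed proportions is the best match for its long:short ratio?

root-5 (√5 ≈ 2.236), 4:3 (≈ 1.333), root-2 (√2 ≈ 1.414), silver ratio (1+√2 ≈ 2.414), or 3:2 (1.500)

11.23/7.76 ≈ 1.447. Nearest candidates are root-2 (1.414, off by 0.033) and 3:2 (1.500, off by 0.053).

root-2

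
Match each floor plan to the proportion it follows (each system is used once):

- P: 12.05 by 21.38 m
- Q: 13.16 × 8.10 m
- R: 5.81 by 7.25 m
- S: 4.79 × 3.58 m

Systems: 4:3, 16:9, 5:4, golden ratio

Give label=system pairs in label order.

P=16:9, Q=golden ratio, R=5:4, S=4:3

Ratios: P ≈ 1.774; Q ≈ 1.625; R ≈ 1.248; S ≈ 1.338.
Targets: 4:3 ≈ 1.333; 16:9 ≈ 1.778; 5:4 ≈ 1.250; golden ratio ≈ 1.618.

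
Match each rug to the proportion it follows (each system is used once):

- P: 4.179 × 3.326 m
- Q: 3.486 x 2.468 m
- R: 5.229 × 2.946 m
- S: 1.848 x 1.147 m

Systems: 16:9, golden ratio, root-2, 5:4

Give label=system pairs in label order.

P=5:4, Q=root-2, R=16:9, S=golden ratio

P = 4.179/3.326 ≈ 1.256 → 5:4 (1.250)
Q = 3.486/2.468 ≈ 1.412 → root-2 (1.414)
R = 5.229/2.946 ≈ 1.775 → 16:9 (1.778)
S = 1.848/1.147 ≈ 1.611 → golden ratio (1.618)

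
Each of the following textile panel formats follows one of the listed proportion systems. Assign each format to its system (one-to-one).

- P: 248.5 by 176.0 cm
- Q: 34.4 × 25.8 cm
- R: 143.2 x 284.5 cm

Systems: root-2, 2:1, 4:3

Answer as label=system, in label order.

P=root-2, Q=4:3, R=2:1

P = 248.5/176.0 ≈ 1.412 → root-2 (1.414)
Q = 34.4/25.8 ≈ 1.333 → 4:3 (1.333)
R = 284.5/143.2 ≈ 1.987 → 2:1 (2.000)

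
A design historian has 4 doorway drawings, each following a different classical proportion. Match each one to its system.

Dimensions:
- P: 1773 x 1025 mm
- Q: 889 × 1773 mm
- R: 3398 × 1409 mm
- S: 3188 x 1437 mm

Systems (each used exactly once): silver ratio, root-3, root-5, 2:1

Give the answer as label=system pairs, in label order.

P = 1773/1025 ≈ 1.730 → root-3 (1.732)
Q = 1773/889 ≈ 1.994 → 2:1 (2.000)
R = 3398/1409 ≈ 2.412 → silver ratio (2.414)
S = 3188/1437 ≈ 2.219 → root-5 (2.236)

P=root-3, Q=2:1, R=silver ratio, S=root-5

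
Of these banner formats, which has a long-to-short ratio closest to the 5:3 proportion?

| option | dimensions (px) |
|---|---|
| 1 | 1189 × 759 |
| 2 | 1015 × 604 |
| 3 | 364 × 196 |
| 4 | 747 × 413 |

2

Ratios (long/short): 1 ≈ 1.567; 2 ≈ 1.680; 3 ≈ 1.857; 4 ≈ 1.809.
5:3 ≈ 1.667; option 2 is nearest (Δ 0.013).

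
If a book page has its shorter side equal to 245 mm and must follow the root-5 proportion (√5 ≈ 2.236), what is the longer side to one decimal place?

547.8 mm

root-5 ≈ 2.23607.
Longer side = 245 × 2.23607 ≈ 547.837 → 547.8 mm.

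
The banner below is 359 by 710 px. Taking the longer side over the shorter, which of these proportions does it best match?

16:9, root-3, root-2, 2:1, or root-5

Ratio = 710 / 359 ≈ 1.978.
Distances: 16:9 1.778 (Δ 0.200); root-3 1.732 (Δ 0.246); root-2 1.414 (Δ 0.564); 2:1 2.000 (Δ 0.022); root-5 2.236 (Δ 0.258).

2:1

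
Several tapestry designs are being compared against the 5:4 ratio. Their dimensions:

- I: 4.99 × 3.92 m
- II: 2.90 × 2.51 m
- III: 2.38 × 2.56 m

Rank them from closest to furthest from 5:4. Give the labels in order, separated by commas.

Ratios: I = 4.99 / 3.92 ≈ 1.273; II = 2.90 / 2.51 ≈ 1.155; III = 2.56 / 2.38 ≈ 1.076.
|Δ from 1.250|: I 0.023; II 0.095; III 0.174.

I, II, III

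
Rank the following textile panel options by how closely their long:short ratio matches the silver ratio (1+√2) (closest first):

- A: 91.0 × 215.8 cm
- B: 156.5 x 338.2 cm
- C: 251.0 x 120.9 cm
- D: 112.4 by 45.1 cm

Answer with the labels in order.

A, D, B, C

Ratios: A = 215.8 / 91.0 ≈ 2.371; B = 338.2 / 156.5 ≈ 2.161; C = 251.0 / 120.9 ≈ 2.076; D = 112.4 / 45.1 ≈ 2.492.
|Δ from 2.414|: A 0.043; B 0.253; C 0.338; D 0.078.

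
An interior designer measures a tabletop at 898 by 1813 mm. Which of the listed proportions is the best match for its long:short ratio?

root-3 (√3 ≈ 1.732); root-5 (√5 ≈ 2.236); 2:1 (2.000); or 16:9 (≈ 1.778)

2:1

1813/898 ≈ 2.019. Nearest candidates are 2:1 (2.000, off by 0.019) and root-5 (2.236, off by 0.217).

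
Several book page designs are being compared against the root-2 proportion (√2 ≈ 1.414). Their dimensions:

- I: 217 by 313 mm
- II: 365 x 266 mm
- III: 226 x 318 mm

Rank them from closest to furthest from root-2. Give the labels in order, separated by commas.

III, I, II

I: 313/217 ≈ 1.442 → |1.442 − 1.414| = 0.028
II: 365/266 ≈ 1.372 → |1.372 − 1.414| = 0.042
III: 318/226 ≈ 1.407 → |1.407 − 1.414| = 0.007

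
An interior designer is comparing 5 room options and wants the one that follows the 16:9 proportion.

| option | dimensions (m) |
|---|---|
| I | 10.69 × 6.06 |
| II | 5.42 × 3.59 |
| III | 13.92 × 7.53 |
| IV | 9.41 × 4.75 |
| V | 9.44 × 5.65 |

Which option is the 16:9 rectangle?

I

Ratios (long/short): I ≈ 1.764; II ≈ 1.510; III ≈ 1.849; IV ≈ 1.981; V ≈ 1.671.
16:9 ≈ 1.778; option I is nearest (Δ 0.014).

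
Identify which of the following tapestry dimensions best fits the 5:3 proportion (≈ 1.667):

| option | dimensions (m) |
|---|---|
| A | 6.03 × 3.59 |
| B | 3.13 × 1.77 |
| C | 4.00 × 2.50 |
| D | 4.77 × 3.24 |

Target 5:3 ≈ 1.667.
A: 1.680 (Δ0.013)  B: 1.768 (Δ0.101)  C: 1.600 (Δ0.067)  D: 1.472 (Δ0.195)

A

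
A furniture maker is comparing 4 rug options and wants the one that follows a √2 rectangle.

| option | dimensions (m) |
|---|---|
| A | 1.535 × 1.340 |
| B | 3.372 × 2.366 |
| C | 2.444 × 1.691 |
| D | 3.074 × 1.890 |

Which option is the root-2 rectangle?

B

Target root-2 ≈ 1.414.
A: 1.146 (Δ0.268)  B: 1.425 (Δ0.011)  C: 1.445 (Δ0.031)  D: 1.626 (Δ0.212)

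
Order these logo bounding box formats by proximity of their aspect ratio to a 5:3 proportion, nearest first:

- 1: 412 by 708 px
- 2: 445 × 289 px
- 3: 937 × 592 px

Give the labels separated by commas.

Ratios: 1 = 708 / 412 ≈ 1.718; 2 = 445 / 289 ≈ 1.540; 3 = 937 / 592 ≈ 1.583.
|Δ from 1.667|: 1 0.051; 2 0.127; 3 0.084.

1, 3, 2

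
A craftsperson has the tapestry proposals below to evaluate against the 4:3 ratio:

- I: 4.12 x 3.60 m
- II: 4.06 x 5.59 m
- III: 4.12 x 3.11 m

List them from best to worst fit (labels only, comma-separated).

Ratios: I = 4.12 / 3.60 ≈ 1.144; II = 5.59 / 4.06 ≈ 1.377; III = 4.12 / 3.11 ≈ 1.325.
|Δ from 1.333|: I 0.189; II 0.044; III 0.008.

III, II, I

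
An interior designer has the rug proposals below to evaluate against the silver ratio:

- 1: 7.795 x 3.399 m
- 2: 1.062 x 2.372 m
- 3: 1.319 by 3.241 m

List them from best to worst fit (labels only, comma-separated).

3, 1, 2

Ratios: 1 = 7.795 / 3.399 ≈ 2.293; 2 = 2.372 / 1.062 ≈ 2.234; 3 = 3.241 / 1.319 ≈ 2.457.
|Δ from 2.414|: 1 0.121; 2 0.180; 3 0.043.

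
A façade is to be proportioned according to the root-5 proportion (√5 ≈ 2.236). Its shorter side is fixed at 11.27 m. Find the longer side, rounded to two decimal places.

25.20 m

root-5 ≈ 2.23607.
Longer side = 11.27 × 2.23607 ≈ 25.2005 → 25.20 m.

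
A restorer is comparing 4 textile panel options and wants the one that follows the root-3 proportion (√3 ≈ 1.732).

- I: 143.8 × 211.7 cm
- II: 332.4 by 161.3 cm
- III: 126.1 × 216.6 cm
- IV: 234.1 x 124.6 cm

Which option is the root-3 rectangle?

III

Ratios (long/short): I ≈ 1.472; II ≈ 2.061; III ≈ 1.718; IV ≈ 1.879.
root-3 ≈ 1.732; option III is nearest (Δ 0.014).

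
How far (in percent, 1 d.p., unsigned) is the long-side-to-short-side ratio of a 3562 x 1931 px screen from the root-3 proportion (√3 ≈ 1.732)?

Ratio = 3562 / 1931 ≈ 1.8446.
Ideal root-3 ≈ 1.7321. |1.8446 − 1.7321| / 1.7321 ≈ 6.50% → 6.5%.

6.5%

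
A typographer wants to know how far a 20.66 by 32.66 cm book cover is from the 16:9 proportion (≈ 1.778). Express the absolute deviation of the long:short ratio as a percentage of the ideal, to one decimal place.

Ratio = 32.66 / 20.66 ≈ 1.5808.
Ideal 16:9 ≈ 1.7778. |1.5808 − 1.7778| / 1.7778 ≈ 11.08% → 11.1%.

11.1%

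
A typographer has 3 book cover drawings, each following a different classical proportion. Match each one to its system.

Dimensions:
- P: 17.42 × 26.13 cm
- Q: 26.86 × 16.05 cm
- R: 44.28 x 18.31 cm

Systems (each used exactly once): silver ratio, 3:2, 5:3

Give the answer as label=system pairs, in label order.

P=3:2, Q=5:3, R=silver ratio

Ratios: P ≈ 1.500; Q ≈ 1.674; R ≈ 2.418.
Targets: silver ratio ≈ 2.414; 3:2 ≈ 1.500; 5:3 ≈ 1.667.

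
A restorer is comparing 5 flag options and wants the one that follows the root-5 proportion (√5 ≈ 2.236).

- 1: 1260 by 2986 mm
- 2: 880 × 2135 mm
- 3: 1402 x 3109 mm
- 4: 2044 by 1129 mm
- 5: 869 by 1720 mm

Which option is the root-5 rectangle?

3

Target root-5 ≈ 2.236.
1: 2.370 (Δ0.134)  2: 2.426 (Δ0.190)  3: 2.218 (Δ0.018)  4: 1.810 (Δ0.426)  5: 1.979 (Δ0.257)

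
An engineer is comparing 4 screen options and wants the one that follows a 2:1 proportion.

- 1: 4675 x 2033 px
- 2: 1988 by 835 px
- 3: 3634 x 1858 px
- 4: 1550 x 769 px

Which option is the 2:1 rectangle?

Ratios (long/short): 1 ≈ 2.300; 2 ≈ 2.381; 3 ≈ 1.956; 4 ≈ 2.016.
2:1 ≈ 2.000; option 4 is nearest (Δ 0.016).

4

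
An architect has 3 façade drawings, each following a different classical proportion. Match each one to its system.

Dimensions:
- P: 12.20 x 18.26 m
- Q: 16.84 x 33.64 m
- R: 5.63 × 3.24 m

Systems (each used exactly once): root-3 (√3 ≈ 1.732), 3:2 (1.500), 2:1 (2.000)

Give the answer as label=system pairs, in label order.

P=3:2, Q=2:1, R=root-3

P = 18.26/12.20 ≈ 1.497 → 3:2 (1.500)
Q = 33.64/16.84 ≈ 1.998 → 2:1 (2.000)
R = 5.63/3.24 ≈ 1.738 → root-3 (1.732)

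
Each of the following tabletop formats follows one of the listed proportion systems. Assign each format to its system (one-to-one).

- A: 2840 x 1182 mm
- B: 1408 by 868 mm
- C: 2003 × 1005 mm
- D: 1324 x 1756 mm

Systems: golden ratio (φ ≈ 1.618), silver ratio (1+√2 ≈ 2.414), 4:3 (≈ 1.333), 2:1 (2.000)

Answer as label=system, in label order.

Ratios: A ≈ 2.403; B ≈ 1.622; C ≈ 1.993; D ≈ 1.326.
Targets: golden ratio ≈ 1.618; silver ratio ≈ 2.414; 4:3 ≈ 1.333; 2:1 ≈ 2.000.

A=silver ratio, B=golden ratio, C=2:1, D=4:3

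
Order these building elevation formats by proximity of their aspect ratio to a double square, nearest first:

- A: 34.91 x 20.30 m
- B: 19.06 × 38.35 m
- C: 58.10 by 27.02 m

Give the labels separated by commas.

B, C, A

A: 34.91/20.30 ≈ 1.720 → |1.720 − 2.000| = 0.280
B: 38.35/19.06 ≈ 2.012 → |2.012 − 2.000| = 0.012
C: 58.10/27.02 ≈ 2.150 → |2.150 − 2.000| = 0.150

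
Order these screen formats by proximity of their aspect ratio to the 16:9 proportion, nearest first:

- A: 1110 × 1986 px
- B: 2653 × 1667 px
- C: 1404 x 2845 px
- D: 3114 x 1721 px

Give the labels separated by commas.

A, D, B, C

Ratios: A = 1986 / 1110 ≈ 1.789; B = 2653 / 1667 ≈ 1.591; C = 2845 / 1404 ≈ 2.026; D = 3114 / 1721 ≈ 1.809.
|Δ from 1.778|: A 0.011; B 0.187; C 0.248; D 0.031.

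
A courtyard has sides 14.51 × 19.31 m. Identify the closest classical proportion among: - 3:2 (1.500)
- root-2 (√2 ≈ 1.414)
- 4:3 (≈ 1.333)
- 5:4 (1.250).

Ratio = 19.31 / 14.51 ≈ 1.331.
Distances: 3:2 1.500 (Δ 0.169); root-2 1.414 (Δ 0.083); 4:3 1.333 (Δ 0.002); 5:4 1.250 (Δ 0.081).

4:3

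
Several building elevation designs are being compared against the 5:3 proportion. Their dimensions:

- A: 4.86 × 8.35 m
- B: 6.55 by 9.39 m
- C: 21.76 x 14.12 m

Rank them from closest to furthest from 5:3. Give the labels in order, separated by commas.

A: 8.35/4.86 ≈ 1.718 → |1.718 − 1.667| = 0.051
B: 9.39/6.55 ≈ 1.434 → |1.434 − 1.667| = 0.233
C: 21.76/14.12 ≈ 1.541 → |1.541 − 1.667| = 0.126

A, C, B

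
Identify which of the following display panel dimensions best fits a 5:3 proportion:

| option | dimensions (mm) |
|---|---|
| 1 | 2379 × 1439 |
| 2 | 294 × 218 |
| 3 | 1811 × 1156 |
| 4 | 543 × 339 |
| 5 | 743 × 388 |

Ratios (long/short): 1 ≈ 1.653; 2 ≈ 1.349; 3 ≈ 1.567; 4 ≈ 1.602; 5 ≈ 1.915.
5:3 ≈ 1.667; option 1 is nearest (Δ 0.014).

1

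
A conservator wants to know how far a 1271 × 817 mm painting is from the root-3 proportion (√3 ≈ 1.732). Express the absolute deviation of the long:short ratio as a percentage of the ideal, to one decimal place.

10.2%

Ratio = 1271 / 817 ≈ 1.5557.
Ideal root-3 ≈ 1.7321. |1.5557 − 1.7321| / 1.7321 ≈ 10.18% → 10.2%.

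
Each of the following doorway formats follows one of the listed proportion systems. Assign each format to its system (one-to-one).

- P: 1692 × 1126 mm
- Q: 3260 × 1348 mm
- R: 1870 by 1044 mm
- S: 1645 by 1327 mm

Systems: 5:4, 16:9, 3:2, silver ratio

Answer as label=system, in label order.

Ratios: P ≈ 1.503; Q ≈ 2.418; R ≈ 1.791; S ≈ 1.240.
Targets: 5:4 ≈ 1.250; 16:9 ≈ 1.778; 3:2 ≈ 1.500; silver ratio ≈ 2.414.

P=3:2, Q=silver ratio, R=16:9, S=5:4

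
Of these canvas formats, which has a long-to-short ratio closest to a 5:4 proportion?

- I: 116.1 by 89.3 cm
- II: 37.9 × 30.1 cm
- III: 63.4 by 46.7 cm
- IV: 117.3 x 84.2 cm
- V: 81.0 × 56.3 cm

II

Ratios (long/short): I ≈ 1.300; II ≈ 1.259; III ≈ 1.358; IV ≈ 1.393; V ≈ 1.439.
5:4 ≈ 1.250; option II is nearest (Δ 0.009).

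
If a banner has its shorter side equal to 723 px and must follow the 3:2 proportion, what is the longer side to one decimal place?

1084.5 px

3:2 = 1.50000.
Longer side = 723 × 1.50000 ≈ 1084.500 → 1084.5 px.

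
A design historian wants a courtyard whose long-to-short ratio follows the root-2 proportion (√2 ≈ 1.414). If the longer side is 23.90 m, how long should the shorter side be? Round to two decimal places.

root-2 ≈ 1.41421.
Shorter side = 23.90 ÷ 1.41421 ≈ 16.8999 → 16.90 m.

16.90 m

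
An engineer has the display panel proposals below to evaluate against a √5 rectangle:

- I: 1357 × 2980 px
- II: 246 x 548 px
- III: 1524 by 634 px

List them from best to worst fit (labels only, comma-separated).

I: 2980/1357 ≈ 2.196 → |2.196 − 2.236| = 0.040
II: 548/246 ≈ 2.228 → |2.228 − 2.236| = 0.008
III: 1524/634 ≈ 2.404 → |2.404 − 2.236| = 0.168

II, I, III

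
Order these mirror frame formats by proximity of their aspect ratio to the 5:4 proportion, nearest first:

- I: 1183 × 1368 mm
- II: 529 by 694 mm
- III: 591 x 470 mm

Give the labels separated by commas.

I: 1368/1183 ≈ 1.156 → |1.156 − 1.250| = 0.094
II: 694/529 ≈ 1.312 → |1.312 − 1.250| = 0.062
III: 591/470 ≈ 1.257 → |1.257 − 1.250| = 0.007

III, II, I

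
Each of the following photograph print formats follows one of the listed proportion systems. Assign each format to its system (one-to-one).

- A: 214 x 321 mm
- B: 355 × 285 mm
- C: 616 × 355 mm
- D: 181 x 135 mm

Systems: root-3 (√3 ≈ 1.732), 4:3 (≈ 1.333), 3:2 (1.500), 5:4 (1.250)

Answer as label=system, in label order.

Ratios: A ≈ 1.500; B ≈ 1.246; C ≈ 1.735; D ≈ 1.341.
Targets: root-3 ≈ 1.732; 4:3 ≈ 1.333; 3:2 ≈ 1.500; 5:4 ≈ 1.250.

A=3:2, B=5:4, C=root-3, D=4:3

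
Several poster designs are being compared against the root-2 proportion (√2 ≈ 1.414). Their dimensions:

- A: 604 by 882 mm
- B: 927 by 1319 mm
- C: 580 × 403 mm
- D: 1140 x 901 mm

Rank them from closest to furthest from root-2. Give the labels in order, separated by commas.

A: 882/604 ≈ 1.460 → |1.460 − 1.414| = 0.046
B: 1319/927 ≈ 1.423 → |1.423 − 1.414| = 0.009
C: 580/403 ≈ 1.439 → |1.439 − 1.414| = 0.025
D: 1140/901 ≈ 1.265 → |1.265 − 1.414| = 0.149

B, C, A, D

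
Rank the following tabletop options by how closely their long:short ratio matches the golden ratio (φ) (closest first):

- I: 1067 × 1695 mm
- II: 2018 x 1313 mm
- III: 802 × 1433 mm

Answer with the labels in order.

I, II, III

I: 1695/1067 ≈ 1.589 → |1.589 − 1.618| = 0.029
II: 2018/1313 ≈ 1.537 → |1.537 − 1.618| = 0.081
III: 1433/802 ≈ 1.787 → |1.787 − 1.618| = 0.169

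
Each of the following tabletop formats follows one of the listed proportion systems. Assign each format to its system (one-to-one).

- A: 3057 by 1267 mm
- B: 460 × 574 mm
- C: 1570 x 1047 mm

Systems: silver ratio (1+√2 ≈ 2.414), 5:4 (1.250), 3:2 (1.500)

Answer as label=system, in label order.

A = 3057/1267 ≈ 2.413 → silver ratio (2.414)
B = 574/460 ≈ 1.248 → 5:4 (1.250)
C = 1570/1047 ≈ 1.500 → 3:2 (1.500)

A=silver ratio, B=5:4, C=3:2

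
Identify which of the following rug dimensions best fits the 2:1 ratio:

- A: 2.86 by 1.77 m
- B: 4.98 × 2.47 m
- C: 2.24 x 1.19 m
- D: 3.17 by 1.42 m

Target 2:1 ≈ 2.000.
A: 1.616 (Δ0.384)  B: 2.016 (Δ0.016)  C: 1.882 (Δ0.118)  D: 2.232 (Δ0.232)

B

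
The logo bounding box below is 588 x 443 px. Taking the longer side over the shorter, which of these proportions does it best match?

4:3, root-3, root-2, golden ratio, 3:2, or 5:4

Ratio = 588 / 443 ≈ 1.327.
Distances: 4:3 1.333 (Δ 0.006); root-3 1.732 (Δ 0.405); root-2 1.414 (Δ 0.087); golden ratio 1.618 (Δ 0.291); 3:2 1.500 (Δ 0.173); 5:4 1.250 (Δ 0.077).

4:3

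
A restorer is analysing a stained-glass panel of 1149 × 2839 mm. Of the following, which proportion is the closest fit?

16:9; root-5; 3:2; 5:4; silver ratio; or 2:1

silver ratio

Ratio = 2839 / 1149 ≈ 2.471.
Distances: 16:9 1.778 (Δ 0.693); root-5 2.236 (Δ 0.235); 3:2 1.500 (Δ 0.971); 5:4 1.250 (Δ 1.221); silver ratio 2.414 (Δ 0.057); 2:1 2.000 (Δ 0.471).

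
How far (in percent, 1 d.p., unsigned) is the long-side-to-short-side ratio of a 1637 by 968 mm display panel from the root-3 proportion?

2.4%

Ratio = 1637 / 968 ≈ 1.6911.
Ideal root-3 ≈ 1.7321. |1.6911 − 1.7321| / 1.7321 ≈ 2.37% → 2.4%.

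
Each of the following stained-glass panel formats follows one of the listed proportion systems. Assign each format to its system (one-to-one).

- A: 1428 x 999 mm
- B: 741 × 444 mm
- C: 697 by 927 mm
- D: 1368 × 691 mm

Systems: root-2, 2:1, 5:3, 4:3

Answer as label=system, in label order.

A=root-2, B=5:3, C=4:3, D=2:1

A = 1428/999 ≈ 1.429 → root-2 (1.414)
B = 741/444 ≈ 1.669 → 5:3 (1.667)
C = 927/697 ≈ 1.330 → 4:3 (1.333)
D = 1368/691 ≈ 1.980 → 2:1 (2.000)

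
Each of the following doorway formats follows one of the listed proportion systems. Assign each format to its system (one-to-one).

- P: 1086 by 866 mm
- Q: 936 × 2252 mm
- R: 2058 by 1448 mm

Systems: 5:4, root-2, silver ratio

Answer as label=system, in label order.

P=5:4, Q=silver ratio, R=root-2

P = 1086/866 ≈ 1.254 → 5:4 (1.250)
Q = 2252/936 ≈ 2.406 → silver ratio (2.414)
R = 2058/1448 ≈ 1.421 → root-2 (1.414)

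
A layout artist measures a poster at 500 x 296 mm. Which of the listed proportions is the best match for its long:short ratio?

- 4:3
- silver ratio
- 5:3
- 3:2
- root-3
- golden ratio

5:3

Ratio = 500 / 296 ≈ 1.689.
Distances: 4:3 1.333 (Δ 0.356); silver ratio 2.414 (Δ 0.725); 5:3 1.667 (Δ 0.022); 3:2 1.500 (Δ 0.189); root-3 1.732 (Δ 0.043); golden ratio 1.618 (Δ 0.071).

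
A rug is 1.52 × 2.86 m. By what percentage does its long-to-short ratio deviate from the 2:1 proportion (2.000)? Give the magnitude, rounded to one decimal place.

5.9%

Ratio = 2.86 / 1.52 ≈ 1.8816.
Ideal 2:1 = 2.0000. |1.8816 − 2.0000| / 2.0000 ≈ 5.92% → 5.9%.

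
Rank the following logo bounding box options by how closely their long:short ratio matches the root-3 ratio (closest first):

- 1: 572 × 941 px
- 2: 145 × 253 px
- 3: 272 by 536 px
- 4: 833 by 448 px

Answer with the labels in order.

2, 1, 4, 3

Ratios: 1 = 941 / 572 ≈ 1.645; 2 = 253 / 145 ≈ 1.745; 3 = 536 / 272 ≈ 1.971; 4 = 833 / 448 ≈ 1.859.
|Δ from 1.732|: 1 0.087; 2 0.013; 3 0.239; 4 0.127.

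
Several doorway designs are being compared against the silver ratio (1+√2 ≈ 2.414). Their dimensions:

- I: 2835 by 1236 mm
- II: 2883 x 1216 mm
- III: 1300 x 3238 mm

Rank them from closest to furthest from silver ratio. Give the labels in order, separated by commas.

II, III, I

I: 2835/1236 ≈ 2.294 → |2.294 − 2.414| = 0.120
II: 2883/1216 ≈ 2.371 → |2.371 − 2.414| = 0.043
III: 3238/1300 ≈ 2.491 → |2.491 − 2.414| = 0.077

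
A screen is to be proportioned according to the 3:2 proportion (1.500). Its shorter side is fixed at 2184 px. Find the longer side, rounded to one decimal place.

3276.0 px

3:2 = 1.50000.
Longer side = 2184 × 1.50000 ≈ 3276.000 → 3276.0 px.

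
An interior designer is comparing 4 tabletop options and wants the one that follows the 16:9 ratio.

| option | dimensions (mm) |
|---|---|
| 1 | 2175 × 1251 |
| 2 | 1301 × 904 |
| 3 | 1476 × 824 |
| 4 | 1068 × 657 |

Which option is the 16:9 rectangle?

3

Ratios (long/short): 1 ≈ 1.739; 2 ≈ 1.439; 3 ≈ 1.791; 4 ≈ 1.626.
16:9 ≈ 1.778; option 3 is nearest (Δ 0.013).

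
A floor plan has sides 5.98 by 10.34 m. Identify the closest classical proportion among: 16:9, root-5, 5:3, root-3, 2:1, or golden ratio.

root-3

10.34/5.98 ≈ 1.729. Nearest candidates are root-3 (1.732, off by 0.003) and 16:9 (1.778, off by 0.049).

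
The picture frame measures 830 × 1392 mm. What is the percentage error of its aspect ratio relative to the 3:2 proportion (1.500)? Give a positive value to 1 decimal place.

11.8%

Ratio = 1392 / 830 ≈ 1.6771.
Ideal 3:2 = 1.5000. |1.6771 − 1.5000| / 1.5000 ≈ 11.81% → 11.8%.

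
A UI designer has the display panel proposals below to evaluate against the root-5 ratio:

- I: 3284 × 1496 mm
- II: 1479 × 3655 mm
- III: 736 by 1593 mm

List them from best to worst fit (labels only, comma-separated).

Ratios: I = 3284 / 1496 ≈ 2.195; II = 3655 / 1479 ≈ 2.471; III = 1593 / 736 ≈ 2.164.
|Δ from 2.236|: I 0.041; II 0.235; III 0.072.

I, III, II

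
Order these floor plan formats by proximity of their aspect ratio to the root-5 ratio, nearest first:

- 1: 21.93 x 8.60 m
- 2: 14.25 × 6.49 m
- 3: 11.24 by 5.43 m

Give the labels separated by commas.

1: 21.93/8.60 ≈ 2.550 → |2.550 − 2.236| = 0.314
2: 14.25/6.49 ≈ 2.196 → |2.196 − 2.236| = 0.040
3: 11.24/5.43 ≈ 2.070 → |2.070 − 2.236| = 0.166

2, 3, 1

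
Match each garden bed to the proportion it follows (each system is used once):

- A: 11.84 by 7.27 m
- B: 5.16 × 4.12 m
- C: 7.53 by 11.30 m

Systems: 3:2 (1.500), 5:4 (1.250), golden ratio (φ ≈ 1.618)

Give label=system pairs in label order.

A=golden ratio, B=5:4, C=3:2

Ratios: A ≈ 1.629; B ≈ 1.252; C ≈ 1.501.
Targets: 3:2 ≈ 1.500; 5:4 ≈ 1.250; golden ratio ≈ 1.618.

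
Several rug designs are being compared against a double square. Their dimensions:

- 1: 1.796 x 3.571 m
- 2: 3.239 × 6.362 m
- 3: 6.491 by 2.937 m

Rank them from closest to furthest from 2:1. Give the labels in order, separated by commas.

Ratios: 1 = 3.571 / 1.796 ≈ 1.988; 2 = 6.362 / 3.239 ≈ 1.964; 3 = 6.491 / 2.937 ≈ 2.210.
|Δ from 2.000|: 1 0.012; 2 0.036; 3 0.210.

1, 2, 3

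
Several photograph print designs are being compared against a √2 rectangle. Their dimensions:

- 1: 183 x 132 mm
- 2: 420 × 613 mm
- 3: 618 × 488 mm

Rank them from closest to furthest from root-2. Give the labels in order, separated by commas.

1, 2, 3

1: 183/132 ≈ 1.386 → |1.386 − 1.414| = 0.028
2: 613/420 ≈ 1.460 → |1.460 − 1.414| = 0.046
3: 618/488 ≈ 1.266 → |1.266 − 1.414| = 0.148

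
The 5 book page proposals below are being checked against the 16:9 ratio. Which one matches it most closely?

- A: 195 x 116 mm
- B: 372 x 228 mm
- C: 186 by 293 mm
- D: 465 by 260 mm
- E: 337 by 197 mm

D

Target 16:9 ≈ 1.778.
A: 1.681 (Δ0.097)  B: 1.632 (Δ0.146)  C: 1.575 (Δ0.203)  D: 1.788 (Δ0.010)  E: 1.711 (Δ0.067)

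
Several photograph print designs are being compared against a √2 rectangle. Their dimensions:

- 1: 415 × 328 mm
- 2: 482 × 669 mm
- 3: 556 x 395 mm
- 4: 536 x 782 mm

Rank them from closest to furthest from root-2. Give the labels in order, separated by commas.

3, 2, 4, 1

Ratios: 1 = 415 / 328 ≈ 1.265; 2 = 669 / 482 ≈ 1.388; 3 = 556 / 395 ≈ 1.408; 4 = 782 / 536 ≈ 1.459.
|Δ from 1.414|: 1 0.149; 2 0.026; 3 0.006; 4 0.045.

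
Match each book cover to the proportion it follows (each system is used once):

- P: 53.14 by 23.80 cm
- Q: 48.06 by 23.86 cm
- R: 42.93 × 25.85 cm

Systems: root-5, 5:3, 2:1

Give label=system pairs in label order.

P=root-5, Q=2:1, R=5:3

Ratios: P ≈ 2.233; Q ≈ 2.014; R ≈ 1.661.
Targets: root-5 ≈ 2.236; 5:3 ≈ 1.667; 2:1 ≈ 2.000.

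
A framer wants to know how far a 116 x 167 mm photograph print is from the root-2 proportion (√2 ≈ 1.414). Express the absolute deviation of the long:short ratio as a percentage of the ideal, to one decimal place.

Ratio = 167 / 116 ≈ 1.4397.
Ideal root-2 ≈ 1.4142. |1.4397 − 1.4142| / 1.4142 ≈ 1.80% → 1.8%.

1.8%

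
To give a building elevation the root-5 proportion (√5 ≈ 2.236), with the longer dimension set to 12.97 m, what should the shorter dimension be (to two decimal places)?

root-5 ≈ 2.23607.
Shorter side = 12.97 ÷ 2.23607 ≈ 5.8004 → 5.80 m.

5.80 m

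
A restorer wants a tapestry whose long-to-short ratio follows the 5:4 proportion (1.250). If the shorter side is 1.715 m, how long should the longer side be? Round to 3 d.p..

2.144 m

5:4 = 1.25000.
Longer side = 1.715 × 1.25000 ≈ 2.14375 → 2.144 m.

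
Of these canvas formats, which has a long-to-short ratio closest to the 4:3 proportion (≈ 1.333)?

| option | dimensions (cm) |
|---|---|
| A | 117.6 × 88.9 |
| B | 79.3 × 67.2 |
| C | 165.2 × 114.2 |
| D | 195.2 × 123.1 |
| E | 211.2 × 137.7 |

Target 4:3 ≈ 1.333.
A: 1.323 (Δ0.010)  B: 1.180 (Δ0.153)  C: 1.447 (Δ0.114)  D: 1.586 (Δ0.253)  E: 1.534 (Δ0.201)

A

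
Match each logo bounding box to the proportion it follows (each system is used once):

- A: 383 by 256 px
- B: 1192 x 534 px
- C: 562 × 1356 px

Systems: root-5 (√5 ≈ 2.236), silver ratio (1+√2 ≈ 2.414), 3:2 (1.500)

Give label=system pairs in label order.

A = 383/256 ≈ 1.496 → 3:2 (1.500)
B = 1192/534 ≈ 2.232 → root-5 (2.236)
C = 1356/562 ≈ 2.413 → silver ratio (2.414)

A=3:2, B=root-5, C=silver ratio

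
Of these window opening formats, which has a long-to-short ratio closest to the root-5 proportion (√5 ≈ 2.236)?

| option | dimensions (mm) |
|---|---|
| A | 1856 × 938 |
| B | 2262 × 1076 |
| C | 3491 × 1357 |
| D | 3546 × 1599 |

Ratios (long/short): A ≈ 1.979; B ≈ 2.102; C ≈ 2.573; D ≈ 2.218.
root-5 ≈ 2.236; option D is nearest (Δ 0.018).

D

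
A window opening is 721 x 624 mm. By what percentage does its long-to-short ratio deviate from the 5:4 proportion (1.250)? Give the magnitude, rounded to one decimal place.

7.6%

Ratio = 721 / 624 ≈ 1.1554.
Ideal 5:4 = 1.2500. |1.1554 − 1.2500| / 1.2500 ≈ 7.57% → 7.6%.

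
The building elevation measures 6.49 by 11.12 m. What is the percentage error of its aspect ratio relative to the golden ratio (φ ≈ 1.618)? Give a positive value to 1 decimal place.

5.9%

Ratio = 11.12 / 6.49 ≈ 1.7134.
Ideal golden ratio ≈ 1.6180. |1.7134 − 1.6180| / 1.6180 ≈ 5.90% → 5.9%.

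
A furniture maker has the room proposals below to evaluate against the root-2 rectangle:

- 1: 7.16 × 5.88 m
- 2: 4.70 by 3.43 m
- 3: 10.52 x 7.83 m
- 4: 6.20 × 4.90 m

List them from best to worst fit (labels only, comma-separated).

1: 7.16/5.88 ≈ 1.218 → |1.218 − 1.414| = 0.196
2: 4.70/3.43 ≈ 1.370 → |1.370 − 1.414| = 0.044
3: 10.52/7.83 ≈ 1.344 → |1.344 − 1.414| = 0.070
4: 6.20/4.90 ≈ 1.265 → |1.265 − 1.414| = 0.149

2, 3, 4, 1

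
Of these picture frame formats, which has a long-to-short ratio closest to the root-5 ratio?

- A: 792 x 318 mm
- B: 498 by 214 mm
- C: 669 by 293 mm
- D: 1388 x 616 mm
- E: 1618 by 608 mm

Ratios (long/short): A ≈ 2.491; B ≈ 2.327; C ≈ 2.283; D ≈ 2.253; E ≈ 2.661.
root-5 ≈ 2.236; option D is nearest (Δ 0.017).

D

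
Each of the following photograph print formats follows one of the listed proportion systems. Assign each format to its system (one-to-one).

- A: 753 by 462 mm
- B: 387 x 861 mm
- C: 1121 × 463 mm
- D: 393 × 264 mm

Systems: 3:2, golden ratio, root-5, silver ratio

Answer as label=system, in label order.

A=golden ratio, B=root-5, C=silver ratio, D=3:2

A = 753/462 ≈ 1.630 → golden ratio (1.618)
B = 861/387 ≈ 2.225 → root-5 (2.236)
C = 1121/463 ≈ 2.421 → silver ratio (2.414)
D = 393/264 ≈ 1.489 → 3:2 (1.500)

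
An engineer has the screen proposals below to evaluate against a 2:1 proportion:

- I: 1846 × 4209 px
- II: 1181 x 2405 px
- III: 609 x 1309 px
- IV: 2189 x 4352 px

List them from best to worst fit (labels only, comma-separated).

I: 4209/1846 ≈ 2.280 → |2.280 − 2.000| = 0.280
II: 2405/1181 ≈ 2.036 → |2.036 − 2.000| = 0.036
III: 1309/609 ≈ 2.149 → |2.149 − 2.000| = 0.149
IV: 4352/2189 ≈ 1.988 → |1.988 − 2.000| = 0.012

IV, II, III, I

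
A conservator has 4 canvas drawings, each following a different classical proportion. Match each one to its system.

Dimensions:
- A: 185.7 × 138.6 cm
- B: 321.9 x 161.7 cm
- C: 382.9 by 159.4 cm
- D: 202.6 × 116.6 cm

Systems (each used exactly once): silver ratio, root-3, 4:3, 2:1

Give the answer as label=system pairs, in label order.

A=4:3, B=2:1, C=silver ratio, D=root-3

A = 185.7/138.6 ≈ 1.340 → 4:3 (1.333)
B = 321.9/161.7 ≈ 1.991 → 2:1 (2.000)
C = 382.9/159.4 ≈ 2.402 → silver ratio (2.414)
D = 202.6/116.6 ≈ 1.738 → root-3 (1.732)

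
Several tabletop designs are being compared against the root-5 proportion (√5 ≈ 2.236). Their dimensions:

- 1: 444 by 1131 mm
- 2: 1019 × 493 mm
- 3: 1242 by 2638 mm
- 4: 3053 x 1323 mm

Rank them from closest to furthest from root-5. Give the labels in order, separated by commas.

1: 1131/444 ≈ 2.547 → |2.547 − 2.236| = 0.311
2: 1019/493 ≈ 2.067 → |2.067 − 2.236| = 0.169
3: 2638/1242 ≈ 2.124 → |2.124 − 2.236| = 0.112
4: 3053/1323 ≈ 2.308 → |2.308 − 2.236| = 0.072

4, 3, 2, 1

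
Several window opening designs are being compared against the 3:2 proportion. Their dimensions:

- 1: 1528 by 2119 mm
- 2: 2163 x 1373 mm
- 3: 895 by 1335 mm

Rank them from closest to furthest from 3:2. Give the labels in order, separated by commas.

Ratios: 1 = 2119 / 1528 ≈ 1.387; 2 = 2163 / 1373 ≈ 1.575; 3 = 1335 / 895 ≈ 1.492.
|Δ from 1.500|: 1 0.113; 2 0.075; 3 0.008.

3, 2, 1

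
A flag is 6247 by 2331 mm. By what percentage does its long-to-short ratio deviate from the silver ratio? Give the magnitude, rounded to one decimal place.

11.0%

Ratio = 6247 / 2331 ≈ 2.6800.
Ideal silver ratio ≈ 2.4142. |2.6800 − 2.4142| / 2.4142 ≈ 11.01% → 11.0%.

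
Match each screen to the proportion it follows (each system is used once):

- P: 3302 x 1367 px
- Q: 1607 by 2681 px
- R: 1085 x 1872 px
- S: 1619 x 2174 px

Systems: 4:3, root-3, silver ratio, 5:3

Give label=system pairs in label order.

Ratios: P ≈ 2.416; Q ≈ 1.668; R ≈ 1.725; S ≈ 1.343.
Targets: 4:3 ≈ 1.333; root-3 ≈ 1.732; silver ratio ≈ 2.414; 5:3 ≈ 1.667.

P=silver ratio, Q=5:3, R=root-3, S=4:3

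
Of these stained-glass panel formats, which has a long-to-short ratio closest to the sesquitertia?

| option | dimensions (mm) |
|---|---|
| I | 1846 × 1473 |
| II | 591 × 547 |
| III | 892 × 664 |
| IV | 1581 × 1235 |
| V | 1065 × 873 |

III

Ratios (long/short): I ≈ 1.253; II ≈ 1.080; III ≈ 1.343; IV ≈ 1.280; V ≈ 1.220.
4:3 ≈ 1.333; option III is nearest (Δ 0.010).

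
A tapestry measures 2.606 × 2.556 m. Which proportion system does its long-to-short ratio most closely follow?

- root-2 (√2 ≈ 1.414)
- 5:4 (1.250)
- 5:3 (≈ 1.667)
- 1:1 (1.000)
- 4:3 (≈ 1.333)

Ratio = 2.606 / 2.556 ≈ 1.020.
Distances: root-2 1.414 (Δ 0.394); 5:4 1.250 (Δ 0.230); 5:3 1.667 (Δ 0.647); 1:1 1.000 (Δ 0.020); 4:3 1.333 (Δ 0.313).

1:1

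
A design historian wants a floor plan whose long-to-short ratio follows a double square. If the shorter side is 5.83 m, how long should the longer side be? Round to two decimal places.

11.66 m

2:1 = 2.00000.
Longer side = 5.83 × 2.00000 ≈ 11.6600 → 11.66 m.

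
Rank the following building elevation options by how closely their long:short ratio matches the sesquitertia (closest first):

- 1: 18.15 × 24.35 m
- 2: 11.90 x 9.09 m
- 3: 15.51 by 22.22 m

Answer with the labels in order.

1, 2, 3

1: 24.35/18.15 ≈ 1.342 → |1.342 − 1.333| = 0.009
2: 11.90/9.09 ≈ 1.309 → |1.309 − 1.333| = 0.024
3: 22.22/15.51 ≈ 1.433 → |1.433 − 1.333| = 0.100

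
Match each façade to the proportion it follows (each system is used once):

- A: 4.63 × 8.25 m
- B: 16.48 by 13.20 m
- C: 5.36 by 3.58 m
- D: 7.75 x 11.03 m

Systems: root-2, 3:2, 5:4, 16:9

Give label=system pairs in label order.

A=16:9, B=5:4, C=3:2, D=root-2

A = 8.25/4.63 ≈ 1.782 → 16:9 (1.778)
B = 16.48/13.20 ≈ 1.248 → 5:4 (1.250)
C = 5.36/3.58 ≈ 1.497 → 3:2 (1.500)
D = 11.03/7.75 ≈ 1.423 → root-2 (1.414)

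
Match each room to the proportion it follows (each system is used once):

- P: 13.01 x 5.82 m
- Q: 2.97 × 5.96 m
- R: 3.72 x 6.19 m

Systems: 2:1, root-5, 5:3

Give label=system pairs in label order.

P = 13.01/5.82 ≈ 2.235 → root-5 (2.236)
Q = 5.96/2.97 ≈ 2.007 → 2:1 (2.000)
R = 6.19/3.72 ≈ 1.664 → 5:3 (1.667)

P=root-5, Q=2:1, R=5:3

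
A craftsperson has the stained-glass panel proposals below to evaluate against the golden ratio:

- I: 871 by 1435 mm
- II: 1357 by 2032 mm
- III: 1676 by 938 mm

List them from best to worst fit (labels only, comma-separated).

Ratios: I = 1435 / 871 ≈ 1.648; II = 2032 / 1357 ≈ 1.497; III = 1676 / 938 ≈ 1.787.
|Δ from 1.618|: I 0.030; II 0.121; III 0.169.

I, II, III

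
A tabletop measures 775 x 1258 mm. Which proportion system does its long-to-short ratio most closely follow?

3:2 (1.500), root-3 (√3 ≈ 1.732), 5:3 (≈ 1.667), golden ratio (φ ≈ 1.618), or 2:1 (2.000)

1258/775 ≈ 1.623. Nearest candidates are golden ratio (1.618, off by 0.005) and 5:3 (1.667, off by 0.044).

golden ratio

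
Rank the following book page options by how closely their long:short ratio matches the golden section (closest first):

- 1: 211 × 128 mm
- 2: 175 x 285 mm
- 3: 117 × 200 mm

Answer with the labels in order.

Ratios: 1 = 211 / 128 ≈ 1.648; 2 = 285 / 175 ≈ 1.629; 3 = 200 / 117 ≈ 1.709.
|Δ from 1.618|: 1 0.030; 2 0.011; 3 0.091.

2, 1, 3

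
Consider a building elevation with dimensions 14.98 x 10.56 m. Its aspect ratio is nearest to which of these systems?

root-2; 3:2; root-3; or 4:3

root-2

Ratio = 14.98 / 10.56 ≈ 1.419.
Distances: root-2 1.414 (Δ 0.005); 3:2 1.500 (Δ 0.081); root-3 1.732 (Δ 0.313); 4:3 1.333 (Δ 0.086).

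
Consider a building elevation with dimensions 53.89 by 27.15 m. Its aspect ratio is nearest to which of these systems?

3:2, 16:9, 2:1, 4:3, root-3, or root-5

Ratio = 53.89 / 27.15 ≈ 1.985.
Distances: 3:2 1.500 (Δ 0.485); 16:9 1.778 (Δ 0.207); 2:1 2.000 (Δ 0.015); 4:3 1.333 (Δ 0.652); root-3 1.732 (Δ 0.253); root-5 2.236 (Δ 0.251).

2:1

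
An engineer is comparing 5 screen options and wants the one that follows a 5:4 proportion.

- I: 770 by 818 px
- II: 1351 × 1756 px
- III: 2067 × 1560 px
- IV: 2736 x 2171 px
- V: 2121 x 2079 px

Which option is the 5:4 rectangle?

IV

Target 5:4 ≈ 1.250.
I: 1.062 (Δ0.188)  II: 1.300 (Δ0.050)  III: 1.325 (Δ0.075)  IV: 1.260 (Δ0.010)  V: 1.020 (Δ0.230)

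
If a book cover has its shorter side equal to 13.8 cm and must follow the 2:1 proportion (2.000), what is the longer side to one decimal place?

27.6 cm

2:1 = 2.00000.
Longer side = 13.8 × 2.00000 ≈ 27.600 → 27.6 cm.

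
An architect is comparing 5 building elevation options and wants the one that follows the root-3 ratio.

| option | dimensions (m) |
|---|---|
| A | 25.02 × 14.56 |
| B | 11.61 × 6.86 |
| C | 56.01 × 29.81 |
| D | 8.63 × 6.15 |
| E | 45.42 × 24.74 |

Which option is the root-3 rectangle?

A

Ratios (long/short): A ≈ 1.718; B ≈ 1.692; C ≈ 1.879; D ≈ 1.403; E ≈ 1.836.
root-3 ≈ 1.732; option A is nearest (Δ 0.014).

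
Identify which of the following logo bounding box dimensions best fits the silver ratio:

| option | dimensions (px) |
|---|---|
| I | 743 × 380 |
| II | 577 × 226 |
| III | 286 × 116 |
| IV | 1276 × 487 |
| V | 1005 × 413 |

Target silver ratio ≈ 2.414.
I: 1.955 (Δ0.459)  II: 2.553 (Δ0.139)  III: 2.466 (Δ0.052)  IV: 2.620 (Δ0.206)  V: 2.433 (Δ0.019)

V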